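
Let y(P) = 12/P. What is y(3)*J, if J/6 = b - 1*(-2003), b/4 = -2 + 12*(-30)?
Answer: 13320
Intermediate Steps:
b = -1448 (b = 4*(-2 + 12*(-30)) = 4*(-2 - 360) = 4*(-362) = -1448)
J = 3330 (J = 6*(-1448 - 1*(-2003)) = 6*(-1448 + 2003) = 6*555 = 3330)
y(3)*J = (12/3)*3330 = (12*(1/3))*3330 = 4*3330 = 13320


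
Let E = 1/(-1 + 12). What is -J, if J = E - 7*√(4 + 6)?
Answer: -1/11 + 7*√10 ≈ 22.045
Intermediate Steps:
E = 1/11 ≈ 0.090909
J = 1/11 - 7*√10 (J = 1/11 - 7*√(4 + 6) = 1/11 - 7*√10 ≈ -22.045)
-J = -(1/11 - 7*√10) = -1/11 + 7*√10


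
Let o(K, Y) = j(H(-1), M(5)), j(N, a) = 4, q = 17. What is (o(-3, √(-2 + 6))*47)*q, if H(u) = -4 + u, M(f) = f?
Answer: 3196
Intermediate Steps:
o(K, Y) = 4
(o(-3, √(-2 + 6))*47)*q = (4*47)*17 = 188*17 = 3196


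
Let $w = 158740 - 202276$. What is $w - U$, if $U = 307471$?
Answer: $-351007$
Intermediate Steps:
$w = -43536$ ($w = 158740 - 202276 = -43536$)
$w - U = -43536 - 307471 = -351007$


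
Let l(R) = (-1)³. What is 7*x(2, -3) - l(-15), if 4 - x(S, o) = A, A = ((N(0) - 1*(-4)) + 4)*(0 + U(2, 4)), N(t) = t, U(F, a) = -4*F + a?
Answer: 253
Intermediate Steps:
U(F, a) = a - 4*F
l(R) = -1
A = -32 (A = ((0 - 1*(-4)) + 4)*(0 + (4 - 4*2)) = ((0 + 4) + 4)*(0 + (4 - 8)) = (4 + 4)*(0 - 4) = 8*(-4) = -32)
x(S, o) = 36 (x(S, o) = 4 - 1*(-32) = 4 + 32 = 36)
7*x(2, -3) - l(-15) = 7*36 - 1*(-1) = 252 + 1 = 253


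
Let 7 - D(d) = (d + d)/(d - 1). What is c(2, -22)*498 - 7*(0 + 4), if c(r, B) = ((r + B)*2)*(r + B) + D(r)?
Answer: 399866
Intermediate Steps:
D(d) = 7 - 2*d/(-1 + d) (D(d) = 7 - (d + d)/(d - 1) = 7 - 2*d/(-1 + d))
c(r, B) = (-7 + 5*r)/(-1 + r) + (B + r)*(2*B + 2*r) (c(r, B) = ((r + B)*2)*(r + B) + (-7 + 5*r)/(-1 + r) = ((B + r)*2)*(B + r) + (-7 + 5*r)/(-1 + r) = (2*B + 2*r)*(B + r) + (-7 + 5*r)/(-1 + r) = (B + r)*(2*B + 2*r) + (-7 + 5*r)/(-1 + r) = (-7 + 5*r)/(-1 + r) + (B + r)*(2*B + 2*r))
c(2, -22)*498 - 7*(0 + 4) = ((-7 + 5*2 + 2*(-1 + 2)*((-22)**2 + 2**2 + 2*(-22)*2))/(-1 + 2))*498 - 7*(0 + 4) = ((-7 + 10 + 2*1*(484 + 4 - 88))/1)*498 - 7*4 = (1*(-7 + 10 + 2*1*400))*498 - 28 = (1*(-7 + 10 + 800))*498 - 28 = (1*803)*498 - 28 = 803*498 - 28 = 399894 - 28 = 399866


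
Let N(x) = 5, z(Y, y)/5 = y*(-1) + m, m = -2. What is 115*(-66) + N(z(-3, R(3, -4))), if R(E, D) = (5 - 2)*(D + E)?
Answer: -7585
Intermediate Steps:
R(E, D) = 3*D + 3*E (R(E, D) = 3*(D + E) = 3*D + 3*E)
z(Y, y) = -10 - 5*y (z(Y, y) = 5*(y*(-1) - 2) = 5*(-y - 2) = 5*(-2 - y) = -10 - 5*y)
115*(-66) + N(z(-3, R(3, -4))) = 115*(-66) + 5 = -7590 + 5 = -7585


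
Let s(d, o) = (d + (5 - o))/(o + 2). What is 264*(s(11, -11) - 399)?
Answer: -106128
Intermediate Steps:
s(d, o) = (5 + d - o)/(2 + o)
264*(s(11, -11) - 399) = 264*((5 + 11 - 1*(-11))/(2 - 11) - 399) = 264*((5 + 11 + 11)/(-9) - 399) = 264*(-⅑*27 - 399) = 264*(-3 - 399) = 264*(-402) = -106128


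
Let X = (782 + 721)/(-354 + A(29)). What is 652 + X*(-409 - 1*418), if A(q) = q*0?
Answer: 491263/118 ≈ 4163.2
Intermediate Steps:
A(q) = 0
X = -501/118 (X = (782 + 721)/(-354 + 0) = 1503/(-354) = 1503*(-1/354) = -501/118 ≈ -4.2458)
652 + X*(-409 - 1*418) = 652 - 501*(-409 - 1*418)/118 = 652 - 501*(-409 - 418)/118 = 652 - 501/118*(-827) = 652 + 414327/118 = 491263/118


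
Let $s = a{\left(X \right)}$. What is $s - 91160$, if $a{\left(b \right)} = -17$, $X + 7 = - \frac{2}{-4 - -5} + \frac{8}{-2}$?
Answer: $-91177$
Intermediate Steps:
$X = -13$ ($X = -7 - \left(4 + \frac{2}{-4 - -5}\right) = -7 - \left(4 + \frac{2}{-4 + 5}\right) = -7 - \left(4 + \frac{2}{1}\right) = -7 - 6 = -13$)
$s = -17$
$s - 91160 = -17 - 91160 = -91177$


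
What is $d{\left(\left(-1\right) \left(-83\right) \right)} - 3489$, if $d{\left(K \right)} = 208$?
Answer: $-3281$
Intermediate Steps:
$d{\left(\left(-1\right) \left(-83\right) \right)} - 3489 = 208 - 3489 = -3281$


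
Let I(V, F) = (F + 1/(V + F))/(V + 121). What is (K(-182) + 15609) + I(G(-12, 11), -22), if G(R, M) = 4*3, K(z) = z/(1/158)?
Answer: -17485731/1330 ≈ -13147.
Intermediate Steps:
K(z) = 158*z (K(z) = z/(1/158) = z*158 = 158*z)
G(R, M) = 12
I(V, F) = (F + 1/(F + V))/(121 + V)
(K(-182) + 15609) + I(G(-12, 11), -22) = (158*(-182) + 15609) + (1 + (-22)² - 22*12)/(12² + 121*(-22) + 121*12 - 22*12) = (-28756 + 15609) + (1 + 484 - 264)/(144 - 2662 + 1452 - 264) = -13147 + 221/(-1330) = -13147 - 1/1330*221 = -13147 - 221/1330 = -17485731/1330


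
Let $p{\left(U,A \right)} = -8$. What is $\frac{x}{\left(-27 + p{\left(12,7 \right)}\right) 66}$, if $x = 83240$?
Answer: $- \frac{8324}{231} \approx -36.035$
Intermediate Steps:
$\frac{x}{\left(-27 + p{\left(12,7 \right)}\right) 66} = \frac{83240}{\left(-27 - 8\right) 66} = \frac{83240}{\left(-35\right) 66} = \frac{83240}{-2310} = 83240 \left(- \frac{1}{2310}\right) = - \frac{8324}{231}$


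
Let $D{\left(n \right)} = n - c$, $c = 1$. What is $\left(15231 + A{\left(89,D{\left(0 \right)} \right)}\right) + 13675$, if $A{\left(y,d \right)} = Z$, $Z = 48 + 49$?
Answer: $29003$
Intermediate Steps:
$D{\left(n \right)} = -1 + n$ ($D{\left(n \right)} = n - 1 = -1 + n$)
$Z = 97$
$A{\left(y,d \right)} = 97$
$\left(15231 + A{\left(89,D{\left(0 \right)} \right)}\right) + 13675 = \left(15231 + 97\right) + 13675 = 15328 + 13675 = 29003$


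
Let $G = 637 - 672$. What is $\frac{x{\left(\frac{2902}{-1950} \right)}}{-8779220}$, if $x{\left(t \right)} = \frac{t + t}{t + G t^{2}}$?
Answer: $- \frac{39}{9088248544} \approx -4.2913 \cdot 10^{-9}$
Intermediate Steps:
$G = -35$
$x{\left(t \right)} = \frac{2 t}{t - 35 t^{2}}$ ($x{\left(t \right)} = \frac{t + t}{t - 35 t^{2}} = \frac{2 t}{t - 35 t^{2}}$)
$\frac{x{\left(\frac{2902}{-1950} \right)}}{-8779220} = \frac{\left(-2\right) \frac{1}{-1 + 35 \frac{2902}{-1950}}}{-8779220} = - \frac{2}{-1 + 35 \cdot 2902 \left(- \frac{1}{1950}\right)} \left(- \frac{1}{8779220}\right) = - \frac{2}{-1 + 35 \left(- \frac{1451}{975}\right)} \left(- \frac{1}{8779220}\right) = - \frac{2}{-1 - \frac{10157}{195}} \left(- \frac{1}{8779220}\right) = - \frac{2}{- \frac{10352}{195}} \left(- \frac{1}{8779220}\right) = \left(-2\right) \left(- \frac{195}{10352}\right) \left(- \frac{1}{8779220}\right) = \frac{195}{5176} \left(- \frac{1}{8779220}\right) = - \frac{39}{9088248544}$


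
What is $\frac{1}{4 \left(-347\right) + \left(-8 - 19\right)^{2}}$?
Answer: $- \frac{1}{659} \approx -0.0015175$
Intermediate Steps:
$\frac{1}{4 \left(-347\right) + \left(-8 - 19\right)^{2}} = \frac{1}{-1388 + \left(-27\right)^{2}} = \frac{1}{-1388 + 729} = \frac{1}{-659} = - \frac{1}{659}$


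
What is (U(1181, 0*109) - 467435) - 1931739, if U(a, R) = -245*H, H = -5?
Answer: -2397949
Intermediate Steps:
U(a, R) = 1225 (U(a, R) = -245*(-5) = 1225)
(U(1181, 0*109) - 467435) - 1931739 = (1225 - 467435) - 1931739 = -466210 - 1931739 = -2397949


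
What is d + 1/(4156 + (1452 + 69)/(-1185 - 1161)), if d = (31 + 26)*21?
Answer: 3889634327/3249485 ≈ 1197.0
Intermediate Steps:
d = 1197 (d = 57*21 = 1197)
d + 1/(4156 + (1452 + 69)/(-1185 - 1161)) = 1197 + 1/(4156 + (1452 + 69)/(-1185 - 1161)) = 1197 + 1/(4156 + 1521/(-2346)) = 1197 + 1/(4156 + 1521*(-1/2346)) = 1197 + 1/(4156 - 507/782) = 1197 + 1/(3249485/782) = 1197 + 782/3249485 = 3889634327/3249485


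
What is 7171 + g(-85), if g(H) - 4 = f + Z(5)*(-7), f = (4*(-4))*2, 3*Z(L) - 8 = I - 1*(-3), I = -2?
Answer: 7122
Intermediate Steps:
Z(L) = 3 (Z(L) = 8/3 + (-2 - 1*(-3))/3 = 8/3 + (-2 + 3)/3 = 8/3 + (⅓)*1 = 8/3 + ⅓ = 3)
f = -32 (f = -16*2 = -32)
g(H) = -49 (g(H) = 4 + (-32 + 3*(-7)) = 4 + (-32 - 21) = 4 - 53 = -49)
7171 + g(-85) = 7171 - 49 = 7122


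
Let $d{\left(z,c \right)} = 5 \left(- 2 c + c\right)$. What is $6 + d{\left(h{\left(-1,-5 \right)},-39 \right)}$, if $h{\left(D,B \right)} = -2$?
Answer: $201$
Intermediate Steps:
$d{\left(z,c \right)} = - 5 c$ ($d{\left(z,c \right)} = 5 \left(- c\right) = - 5 c$)
$6 + d{\left(h{\left(-1,-5 \right)},-39 \right)} = 6 - -195 = 6 + 195 = 201$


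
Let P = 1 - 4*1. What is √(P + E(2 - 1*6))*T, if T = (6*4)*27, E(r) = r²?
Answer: 648*√13 ≈ 2336.4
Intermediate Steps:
P = -3 (P = 1 - 4 = -3)
T = 648 (T = 24*27 = 648)
√(P + E(2 - 1*6))*T = √(-3 + (2 - 1*6)²)*648 = √(-3 + (2 - 6)²)*648 = √(-3 + (-4)²)*648 = √(-3 + 16)*648 = √13*648 = 648*√13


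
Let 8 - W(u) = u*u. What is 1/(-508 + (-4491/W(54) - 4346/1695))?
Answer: -4929060/2508988403 ≈ -0.0019646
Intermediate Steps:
W(u) = 8 - u² (W(u) = 8 - u*u = 8 - u²)
1/(-508 + (-4491/W(54) - 4346/1695)) = 1/(-508 + (-4491/(8 - 1*54²) - 4346/1695)) = 1/(-508 + (-4491/(8 - 1*2916) - 4346*1/1695)) = 1/(-508 + (-4491/(8 - 2916) - 4346/1695)) = 1/(-508 + (-4491/(-2908) - 4346/1695)) = 1/(-508 + (-4491*(-1/2908) - 4346/1695)) = 1/(-508 + (4491/2908 - 4346/1695)) = 1/(-508 - 5025923/4929060) = 1/(-2508988403/4929060) = -4929060/2508988403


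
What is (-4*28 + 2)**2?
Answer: 12100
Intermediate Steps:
(-4*28 + 2)**2 = (-112 + 2)**2 = (-110)**2 = 12100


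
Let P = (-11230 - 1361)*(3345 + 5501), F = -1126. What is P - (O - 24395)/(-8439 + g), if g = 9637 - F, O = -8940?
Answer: -258847054129/2324 ≈ -1.1138e+8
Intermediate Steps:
g = 10763 (g = 9637 - 1*(-1126) = 9637 + 1126 = 10763)
P = -111379986 (P = -12591*8846 = -111379986)
P - (O - 24395)/(-8439 + g) = -111379986 - (-8940 - 24395)/(-8439 + 10763) = -111379986 - (-33335)/2324 = -111379986 - 1*(-33335/2324) = -111379986 + 33335/2324 = -258847054129/2324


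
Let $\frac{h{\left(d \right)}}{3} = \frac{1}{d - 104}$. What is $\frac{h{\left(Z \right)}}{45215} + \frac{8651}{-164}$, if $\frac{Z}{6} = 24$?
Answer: $- \frac{95403647}{1808600} \approx -52.75$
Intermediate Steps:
$Z = 144$ ($Z = 6 \cdot 24 = 144$)
$h{\left(d \right)} = \frac{3}{-104 + d}$ ($h{\left(d \right)} = \frac{3}{d - 104} = \frac{3}{-104 + d}$)
$\frac{h{\left(Z \right)}}{45215} + \frac{8651}{-164} = \frac{3 \frac{1}{-104 + 144}}{45215} + \frac{8651}{-164} = \frac{3}{40} \cdot \frac{1}{45215} + 8651 \left(- \frac{1}{164}\right) = 3 \cdot \frac{1}{40} \cdot \frac{1}{45215} - \frac{211}{4} = \frac{3}{40} \cdot \frac{1}{45215} - \frac{211}{4} = \frac{3}{1808600} - \frac{211}{4} = - \frac{95403647}{1808600}$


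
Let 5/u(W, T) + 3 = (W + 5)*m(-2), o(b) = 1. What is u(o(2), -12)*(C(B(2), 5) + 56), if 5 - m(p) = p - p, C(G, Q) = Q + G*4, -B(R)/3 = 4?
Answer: 65/27 ≈ 2.4074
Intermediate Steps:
B(R) = -12 (B(R) = -3*4 = -12)
C(G, Q) = Q + 4*G
m(p) = 5 (m(p) = 5 - (p - p) = 5 - 1*0 = 5 + 0 = 5)
u(W, T) = 5/(22 + 5*W) (u(W, T) = 5/(-3 + (W + 5)*5) = 5/(-3 + (5 + W)*5) = 5/(-3 + (25 + 5*W)) = 5/(22 + 5*W))
u(o(2), -12)*(C(B(2), 5) + 56) = (5/(22 + 5*1))*((5 + 4*(-12)) + 56) = (5/(22 + 5))*((5 - 48) + 56) = (5/27)*(-43 + 56) = (5*(1/27))*13 = (5/27)*13 = 65/27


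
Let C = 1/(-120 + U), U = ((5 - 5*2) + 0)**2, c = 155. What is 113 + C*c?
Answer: 2116/19 ≈ 111.37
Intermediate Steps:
U = 25 (U = ((5 - 10) + 0)**2 = (-5 + 0)**2 = (-5)**2 = 25)
C = -1/95 (C = 1/(-120 + 25) = 1/(-95) = -1/95 ≈ -0.010526)
113 + C*c = 113 - 1/95*155 = 113 - 31/19 = 2116/19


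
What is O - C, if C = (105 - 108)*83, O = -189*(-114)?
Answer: 21795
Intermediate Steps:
O = 21546
C = -249 (C = -3*83 = -249)
O - C = 21546 - 1*(-249) = 21546 + 249 = 21795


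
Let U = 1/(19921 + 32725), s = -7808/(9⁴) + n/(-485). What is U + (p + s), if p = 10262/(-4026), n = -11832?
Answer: 211092185253847/10218966861510 ≈ 20.657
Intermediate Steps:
p = -5131/2013 (p = 10262*(-1/4026) = -5131/2013 ≈ -2.5489)
s = 73842872/3182085 (s = -7808/(9⁴) - 11832/(-485) = -7808/6561 - 11832*(-1/485) = -7808*1/6561 + 11832/485 = -7808/6561 + 11832/485 = 73842872/3182085 ≈ 23.206)
U = 1/52646 ≈ 1.8995e-5
U + (p + s) = 1/52646 + (-5131/2013 + 73842872/3182085) = 1/52646 + 44106141067/2135179035 = 211092185253847/10218966861510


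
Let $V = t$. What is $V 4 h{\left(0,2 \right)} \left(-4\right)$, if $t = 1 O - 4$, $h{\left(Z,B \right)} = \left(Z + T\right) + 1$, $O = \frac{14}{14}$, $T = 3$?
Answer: $192$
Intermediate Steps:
$O = 1$ ($O = 14 \cdot \frac{1}{14} = 1$)
$h{\left(Z,B \right)} = 4 + Z$ ($h{\left(Z,B \right)} = \left(Z + 3\right) + 1 = \left(3 + Z\right) + 1 = 4 + Z$)
$t = -3$ ($t = 1 \cdot 1 - 4 = 1 - 4 = -3$)
$V = -3$
$V 4 h{\left(0,2 \right)} \left(-4\right) = - 3 \cdot 4 \left(4 + 0\right) \left(-4\right) = - 3 \cdot 4 \cdot 4 \left(-4\right) = - 3 \cdot 16 \left(-4\right) = \left(-3\right) \left(-64\right) = 192$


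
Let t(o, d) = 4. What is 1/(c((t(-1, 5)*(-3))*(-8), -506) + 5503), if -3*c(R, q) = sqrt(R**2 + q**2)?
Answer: 49527/272281829 + 6*sqrt(66313)/272281829 ≈ 0.00018757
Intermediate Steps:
c(R, q) = -sqrt(R**2 + q**2)/3
1/(c((t(-1, 5)*(-3))*(-8), -506) + 5503) = 1/(-sqrt(((4*(-3))*(-8))**2 + (-506)**2)/3 + 5503) = 1/(-sqrt((-12*(-8))**2 + 256036)/3 + 5503) = 1/(-sqrt(96**2 + 256036)/3 + 5503) = 1/(-sqrt(9216 + 256036)/3 + 5503) = 1/(-2*sqrt(66313)/3 + 5503) = 1/(5503 - 2*sqrt(66313)/3)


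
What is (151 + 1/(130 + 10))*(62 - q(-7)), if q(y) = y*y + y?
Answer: 21141/7 ≈ 3020.1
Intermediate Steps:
q(y) = y + y² (q(y) = y² + y = y + y²)
(151 + 1/(130 + 10))*(62 - q(-7)) = (151 + 1/(130 + 10))*(62 - (-7)*(1 - 7)) = (151 + 1/140)*(62 - (-7)*(-6)) = (151 + 1/140)*(62 - 1*42) = 21141*(62 - 42)/140 = (21141/140)*20 = 21141/7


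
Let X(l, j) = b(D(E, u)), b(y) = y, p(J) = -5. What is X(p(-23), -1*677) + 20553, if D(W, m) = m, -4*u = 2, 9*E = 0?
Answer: 41105/2 ≈ 20553.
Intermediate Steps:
E = 0 (E = (⅑)*0 = 0)
u = -½ (u = -¼*2 = -½ ≈ -0.50000)
X(l, j) = -½
X(p(-23), -1*677) + 20553 = -½ + 20553 = 41105/2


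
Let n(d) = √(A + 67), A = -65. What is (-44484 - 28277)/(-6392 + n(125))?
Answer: 232544156/20428831 + 72761*√2/40857662 ≈ 11.386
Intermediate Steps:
n(d) = √2 (n(d) = √(-65 + 67) = √2)
(-44484 - 28277)/(-6392 + n(125)) = (-44484 - 28277)/(-6392 + √2) = -72761/(-6392 + √2)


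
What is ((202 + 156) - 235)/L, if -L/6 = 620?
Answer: -41/1240 ≈ -0.033064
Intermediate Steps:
L = -3720 (L = -6*620 = -3720)
((202 + 156) - 235)/L = ((202 + 156) - 235)/(-3720) = (358 - 235)*(-1/3720) = 123*(-1/3720) = -41/1240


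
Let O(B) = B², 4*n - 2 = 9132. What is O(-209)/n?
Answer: 87362/4567 ≈ 19.129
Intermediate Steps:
n = 4567/2 (n = ½ + (¼)*9132 = ½ + 2283 = 4567/2 ≈ 2283.5)
O(-209)/n = (-209)²/(4567/2) = 43681*(2/4567) = 87362/4567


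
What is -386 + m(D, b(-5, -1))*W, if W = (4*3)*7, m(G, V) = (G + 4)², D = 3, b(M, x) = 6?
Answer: 3730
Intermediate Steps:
m(G, V) = (4 + G)²
W = 84 (W = 12*7 = 84)
-386 + m(D, b(-5, -1))*W = -386 + (4 + 3)²*84 = -386 + 7²*84 = -386 + 49*84 = -386 + 4116 = 3730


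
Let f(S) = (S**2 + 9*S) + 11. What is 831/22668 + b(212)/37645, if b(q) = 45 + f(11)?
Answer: 12513121/284445620 ≈ 0.043991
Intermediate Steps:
f(S) = 11 + S**2 + 9*S
b(q) = 276 (b(q) = 45 + (11 + 11**2 + 9*11) = 45 + (11 + 121 + 99) = 45 + 231 = 276)
831/22668 + b(212)/37645 = 831/22668 + 276/37645 = 831*(1/22668) + 276*(1/37645) = 277/7556 + 276/37645 = 12513121/284445620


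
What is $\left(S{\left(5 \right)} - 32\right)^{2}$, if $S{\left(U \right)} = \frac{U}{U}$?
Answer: $961$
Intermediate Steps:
$S{\left(U \right)} = 1$
$\left(S{\left(5 \right)} - 32\right)^{2} = \left(1 - 32\right)^{2} = \left(-31\right)^{2} = 961$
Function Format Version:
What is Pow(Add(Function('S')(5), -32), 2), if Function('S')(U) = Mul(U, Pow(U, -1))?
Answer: 961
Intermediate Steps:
Function('S')(U) = 1
Pow(Add(Function('S')(5), -32), 2) = Pow(Add(1, -32), 2) = Pow(-31, 2) = 961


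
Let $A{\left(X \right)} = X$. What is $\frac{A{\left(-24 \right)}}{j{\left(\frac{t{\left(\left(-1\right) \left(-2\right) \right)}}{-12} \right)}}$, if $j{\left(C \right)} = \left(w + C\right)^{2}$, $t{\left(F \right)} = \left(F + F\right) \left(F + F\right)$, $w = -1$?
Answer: $- \frac{216}{49} \approx -4.4082$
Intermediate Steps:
$t{\left(F \right)} = 4 F^{2}$ ($t{\left(F \right)} = 2 F 2 F = 4 F^{2}$)
$j{\left(C \right)} = \left(-1 + C\right)^{2}$
$\frac{A{\left(-24 \right)}}{j{\left(\frac{t{\left(\left(-1\right) \left(-2\right) \right)}}{-12} \right)}} = - \frac{24}{\left(-1 + \frac{4 \left(\left(-1\right) \left(-2\right)\right)^{2}}{-12}\right)^{2}} = - \frac{24}{\left(-1 + 4 \cdot 2^{2} \left(- \frac{1}{12}\right)\right)^{2}} = - \frac{24}{\left(-1 + 4 \cdot 4 \left(- \frac{1}{12}\right)\right)^{2}} = - \frac{24}{\left(-1 + 16 \left(- \frac{1}{12}\right)\right)^{2}} = - \frac{24}{\left(-1 - \frac{4}{3}\right)^{2}} = - \frac{24}{\left(- \frac{7}{3}\right)^{2}} = - \frac{24}{\frac{49}{9}} = \left(-24\right) \frac{9}{49} = - \frac{216}{49}$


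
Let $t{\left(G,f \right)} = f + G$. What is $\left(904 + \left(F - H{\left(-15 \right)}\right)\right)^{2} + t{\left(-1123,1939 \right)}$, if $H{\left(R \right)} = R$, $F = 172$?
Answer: $1191097$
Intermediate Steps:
$t{\left(G,f \right)} = G + f$
$\left(904 + \left(F - H{\left(-15 \right)}\right)\right)^{2} + t{\left(-1123,1939 \right)} = \left(904 + \left(172 - -15\right)\right)^{2} + \left(-1123 + 1939\right) = \left(904 + \left(172 + 15\right)\right)^{2} + 816 = \left(904 + 187\right)^{2} + 816 = 1091^{2} + 816 = 1190281 + 816 = 1191097$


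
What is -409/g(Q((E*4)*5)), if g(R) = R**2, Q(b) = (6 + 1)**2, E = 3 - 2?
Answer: -409/2401 ≈ -0.17035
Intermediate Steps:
E = 1
Q(b) = 49 (Q(b) = 7**2 = 49)
-409/g(Q((E*4)*5)) = -409/(49**2) = -409/2401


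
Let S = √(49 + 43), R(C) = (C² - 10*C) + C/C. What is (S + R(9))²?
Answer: 156 - 32*√23 ≈ 2.5334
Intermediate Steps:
R(C) = 1 + C² - 10*C (R(C) = (C² - 10*C) + 1 = 1 + C² - 10*C)
S = 2*√23 (S = √92 = 2*√23 ≈ 9.5917)
(S + R(9))² = (2*√23 + (1 + 9² - 10*9))² = (2*√23 + (1 + 81 - 90))² = (2*√23 - 8)² = (-8 + 2*√23)²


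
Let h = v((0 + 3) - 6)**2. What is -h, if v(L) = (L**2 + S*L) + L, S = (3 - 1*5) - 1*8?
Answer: -1296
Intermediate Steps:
S = -10 (S = (3 - 5) - 8 = -2 - 8 = -10)
v(L) = L**2 - 9*L (v(L) = (L**2 - 10*L) + L = L**2 - 9*L)
h = 1296 (h = (((0 + 3) - 6)*(-9 + ((0 + 3) - 6)))**2 = ((3 - 6)*(-9 + (3 - 6)))**2 = (-3*(-9 - 3))**2 = (-3*(-12))**2 = 36**2 = 1296)
-h = -1*1296 = -1296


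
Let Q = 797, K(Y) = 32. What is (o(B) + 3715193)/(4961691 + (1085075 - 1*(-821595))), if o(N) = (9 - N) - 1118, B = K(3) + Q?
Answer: 3713255/6868361 ≈ 0.54063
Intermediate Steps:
B = 829 (B = 32 + 797 = 829)
o(N) = -1109 - N
(o(B) + 3715193)/(4961691 + (1085075 - 1*(-821595))) = ((-1109 - 1*829) + 3715193)/(4961691 + (1085075 - 1*(-821595))) = ((-1109 - 829) + 3715193)/(4961691 + (1085075 + 821595)) = (-1938 + 3715193)/(4961691 + 1906670) = 3713255/6868361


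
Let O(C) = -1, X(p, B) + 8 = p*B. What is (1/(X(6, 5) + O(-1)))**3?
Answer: 1/9261 ≈ 0.00010798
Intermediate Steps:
X(p, B) = -8 + B*p (X(p, B) = -8 + p*B = -8 + B*p)
(1/(X(6, 5) + O(-1)))**3 = (1/((-8 + 5*6) - 1))**3 = (1/((-8 + 30) - 1))**3 = (1/(22 - 1))**3 = (1/21)**3 = 1/9261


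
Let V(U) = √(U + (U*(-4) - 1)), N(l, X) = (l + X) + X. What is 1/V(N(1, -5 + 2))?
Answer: √14/14 ≈ 0.26726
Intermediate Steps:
N(l, X) = l + 2*X (N(l, X) = (X + l) + X = l + 2*X)
V(U) = √(-1 - 3*U) (V(U) = √(U + (-4*U - 1)) = √(U + (-1 - 4*U)) = √(-1 - 3*U))
1/V(N(1, -5 + 2)) = 1/(√(-1 - 3*(1 + 2*(-5 + 2)))) = 1/(√(-1 - 3*(1 + 2*(-3)))) = 1/(√(-1 - 3*(1 - 6))) = 1/(√(-1 - 3*(-5))) = 1/(√(-1 + 15)) = 1/(√14) = √14/14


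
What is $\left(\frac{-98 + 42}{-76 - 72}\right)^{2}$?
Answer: $\frac{196}{1369} \approx 0.14317$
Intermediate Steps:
$\left(\frac{-98 + 42}{-76 - 72}\right)^{2} = \left(- \frac{56}{-148}\right)^{2} = \left(\left(-56\right) \left(- \frac{1}{148}\right)\right)^{2} = \left(\frac{14}{37}\right)^{2} = \frac{196}{1369}$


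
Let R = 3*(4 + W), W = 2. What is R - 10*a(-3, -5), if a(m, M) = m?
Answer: 48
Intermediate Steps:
R = 18 (R = 3*(4 + 2) = 3*6 = 18)
R - 10*a(-3, -5) = 18 - 10*(-3) = 18 + 30 = 48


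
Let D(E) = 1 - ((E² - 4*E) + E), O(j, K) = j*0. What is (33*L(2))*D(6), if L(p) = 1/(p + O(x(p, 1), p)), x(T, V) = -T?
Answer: -561/2 ≈ -280.50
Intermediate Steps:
O(j, K) = 0
L(p) = 1/p (L(p) = 1/(p + 0) = 1/p)
D(E) = 1 - E² + 3*E (D(E) = 1 - (E² - 3*E) = 1 + (-E² + 3*E) = 1 - E² + 3*E)
(33*L(2))*D(6) = (33/2)*(1 - 1*6² + 3*6) = (33*(½))*(1 - 1*36 + 18) = 33*(1 - 36 + 18)/2 = (33/2)*(-17) = -561/2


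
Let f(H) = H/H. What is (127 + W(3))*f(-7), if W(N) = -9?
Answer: 118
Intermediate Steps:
f(H) = 1
(127 + W(3))*f(-7) = (127 - 9)*1 = 118*1 = 118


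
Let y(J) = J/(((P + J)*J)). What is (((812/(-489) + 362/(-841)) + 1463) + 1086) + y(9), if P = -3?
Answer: 698321555/274166 ≈ 2547.1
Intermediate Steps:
y(J) = 1/(-3 + J) (y(J) = J/(((-3 + J)*J)) = J/((J*(-3 + J))) = J*(1/(J*(-3 + J))) = 1/(-3 + J))
(((812/(-489) + 362/(-841)) + 1463) + 1086) + y(9) = (((812/(-489) + 362/(-841)) + 1463) + 1086) + 1/(-3 + 9) = (((812*(-1/489) + 362*(-1/841)) + 1463) + 1086) + 1/6 = (((-812/489 - 362/841) + 1463) + 1086) + 1/6 = ((-859910/411249 + 1463) + 1086) + 1/6 = (600797377/411249 + 1086) + 1/6 = 1047413791/411249 + 1/6 = 698321555/274166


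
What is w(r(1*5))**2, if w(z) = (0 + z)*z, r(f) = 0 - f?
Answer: 625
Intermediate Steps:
r(f) = -f
w(z) = z**2 (w(z) = z*z = z**2)
w(r(1*5))**2 = ((-5)**2)**2 = 25**2 = 625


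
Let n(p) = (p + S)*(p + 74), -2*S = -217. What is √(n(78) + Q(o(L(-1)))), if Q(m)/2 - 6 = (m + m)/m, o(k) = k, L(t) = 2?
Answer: 2*√7091 ≈ 168.42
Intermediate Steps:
S = 217/2 (S = -½*(-217) = 217/2 ≈ 108.50)
n(p) = (74 + p)*(217/2 + p) (n(p) = (p + 217/2)*(p + 74) = (217/2 + p)*(74 + p) = (74 + p)*(217/2 + p))
Q(m) = 16 (Q(m) = 12 + 2*((m + m)/m) = 12 + 2*((2*m)/m) = 12 + 2*2 = 12 + 4 = 16)
√(n(78) + Q(o(L(-1)))) = √((8029 + 78² + (365/2)*78) + 16) = √((8029 + 6084 + 14235) + 16) = √(28348 + 16) = √28364 = 2*√7091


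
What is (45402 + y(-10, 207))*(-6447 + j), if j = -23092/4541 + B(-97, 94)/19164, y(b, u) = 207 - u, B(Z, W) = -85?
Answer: -4248756009027467/14503954 ≈ -2.9294e+8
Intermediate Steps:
j = -442921073/87023724 (j = -23092/4541 - 85/19164 = -442921073/87023724 ≈ -5.0897)
(45402 + y(-10, 207))*(-6447 + j) = (45402 + (207 - 1*207))*(-6447 - 442921073/87023724) = (45402 + (207 - 207))*(-561484869701/87023724) = (45402 + 0)*(-561484869701/87023724) = 45402*(-561484869701/87023724) = -4248756009027467/14503954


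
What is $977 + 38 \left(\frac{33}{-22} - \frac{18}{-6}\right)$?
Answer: $1034$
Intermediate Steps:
$977 + 38 \left(\frac{33}{-22} - \frac{18}{-6}\right) = 977 + 38 \left(33 \left(- \frac{1}{22}\right) - -3\right) = 977 + 38 \left(- \frac{3}{2} + 3\right) = 977 + 38 \cdot \frac{3}{2} = 977 + 57 = 1034$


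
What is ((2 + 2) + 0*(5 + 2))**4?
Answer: 256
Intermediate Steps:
((2 + 2) + 0*(5 + 2))**4 = (4 + 0*7)**4 = (4 + 0)**4 = 4**4 = 256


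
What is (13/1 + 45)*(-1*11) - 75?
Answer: -713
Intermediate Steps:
(13/1 + 45)*(-1*11) - 75 = (13*1 + 45)*(-11) - 75 = (13 + 45)*(-11) - 75 = 58*(-11) - 75 = -638 - 75 = -713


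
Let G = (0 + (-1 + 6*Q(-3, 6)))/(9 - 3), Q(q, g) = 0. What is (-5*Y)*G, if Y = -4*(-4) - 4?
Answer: 10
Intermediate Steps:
Y = 12 (Y = 16 - 4 = 12)
G = -⅙ (G = (0 + (-1 + 6*0))/(9 - 3) = (0 + (-1 + 0))/6 = (0 - 1)*(⅙) = -1*⅙ = -⅙ ≈ -0.16667)
(-5*Y)*G = -5*12*(-⅙) = -60*(-⅙) = 10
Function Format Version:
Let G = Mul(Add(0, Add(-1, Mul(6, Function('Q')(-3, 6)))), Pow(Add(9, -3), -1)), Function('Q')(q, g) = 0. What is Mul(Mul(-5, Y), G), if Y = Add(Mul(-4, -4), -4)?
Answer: 10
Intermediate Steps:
Y = 12 (Y = Add(16, -4) = 12)
G = Rational(-1, 6) (G = Mul(Add(0, Add(-1, Mul(6, 0))), Pow(Add(9, -3), -1)) = Mul(Add(0, Add(-1, 0)), Pow(6, -1)) = Mul(Add(0, -1), Rational(1, 6)) = Mul(-1, Rational(1, 6)) = Rational(-1, 6) ≈ -0.16667)
Mul(Mul(-5, Y), G) = Mul(Mul(-5, 12), Rational(-1, 6)) = Mul(-60, Rational(-1, 6)) = 10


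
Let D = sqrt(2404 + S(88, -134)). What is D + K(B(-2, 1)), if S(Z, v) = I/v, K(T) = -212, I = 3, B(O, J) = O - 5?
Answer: -212 + sqrt(43165822)/134 ≈ -162.97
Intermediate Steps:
B(O, J) = -5 + O
S(Z, v) = 3/v
D = sqrt(43165822)/134 (D = sqrt(2404 + 3/(-134)) = sqrt(2404 + 3*(-1/134)) = sqrt(2404 - 3/134) = sqrt(322133/134) = sqrt(43165822)/134 ≈ 49.030)
D + K(B(-2, 1)) = sqrt(43165822)/134 - 212 = -212 + sqrt(43165822)/134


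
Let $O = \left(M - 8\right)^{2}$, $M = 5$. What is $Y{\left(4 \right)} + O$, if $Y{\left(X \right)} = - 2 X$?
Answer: $1$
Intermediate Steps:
$O = 9$ ($O = \left(5 - 8\right)^{2} = \left(-3\right)^{2} = 9$)
$Y{\left(4 \right)} + O = \left(-2\right) 4 + 9 = -8 + 9 = 1$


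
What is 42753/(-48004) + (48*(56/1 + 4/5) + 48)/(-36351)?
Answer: -2812161001/2908322340 ≈ -0.96694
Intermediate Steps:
42753/(-48004) + (48*(56/1 + 4/5) + 48)/(-36351) = 42753*(-1/48004) + (48*(56*1 + 4*(⅕)) + 48)*(-1/36351) = -42753/48004 + (48*(56 + ⅘) + 48)*(-1/36351) = -42753/48004 + (48*(284/5) + 48)*(-1/36351) = -42753/48004 + (13632/5 + 48)*(-1/36351) = -42753/48004 + (13872/5)*(-1/36351) = -42753/48004 - 4624/60585 = -2812161001/2908322340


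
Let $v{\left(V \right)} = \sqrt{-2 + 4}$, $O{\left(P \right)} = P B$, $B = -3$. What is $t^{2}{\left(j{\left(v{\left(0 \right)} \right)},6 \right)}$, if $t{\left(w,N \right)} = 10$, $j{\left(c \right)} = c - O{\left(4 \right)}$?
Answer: $100$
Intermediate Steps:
$O{\left(P \right)} = - 3 P$ ($O{\left(P \right)} = P \left(-3\right) = - 3 P$)
$v{\left(V \right)} = \sqrt{2}$
$j{\left(c \right)} = 12 + c$ ($j{\left(c \right)} = c - \left(-3\right) 4 = c - -12 = c + 12 = 12 + c$)
$t^{2}{\left(j{\left(v{\left(0 \right)} \right)},6 \right)} = 10^{2} = 100$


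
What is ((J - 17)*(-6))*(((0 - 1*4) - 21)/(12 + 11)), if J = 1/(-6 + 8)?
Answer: -2475/23 ≈ -107.61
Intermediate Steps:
J = ½ (J = 1/2 = ½ ≈ 0.50000)
((J - 17)*(-6))*(((0 - 1*4) - 21)/(12 + 11)) = ((½ - 17)*(-6))*(((0 - 1*4) - 21)/(12 + 11)) = (-33/2*(-6))*(((0 - 4) - 21)/23) = 99*((-4 - 21)*(1/23)) = 99*(-25*1/23) = 99*(-25/23) = -2475/23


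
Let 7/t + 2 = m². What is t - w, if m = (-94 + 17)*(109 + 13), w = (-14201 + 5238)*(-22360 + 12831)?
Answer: -7537057443040911/88247234 ≈ -8.5408e+7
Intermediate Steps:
w = 85408427 (w = -8963*(-9529) = 85408427)
m = -9394 (m = -77*122 = -9394)
t = 7/88247234 (t = 7/(-2 + (-9394)²) = 7/(-2 + 88247236) = 7/88247234 ≈ 7.9323e-8)
t - w = 7/88247234 - 1*85408427 = 7/88247234 - 85408427 = -7537057443040911/88247234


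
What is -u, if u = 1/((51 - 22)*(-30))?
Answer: 1/870 ≈ 0.0011494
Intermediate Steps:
u = -1/870 (u = 1/(29*(-30)) = 1/(-870) = -1/870 ≈ -0.0011494)
-u = -1*(-1/870) = 1/870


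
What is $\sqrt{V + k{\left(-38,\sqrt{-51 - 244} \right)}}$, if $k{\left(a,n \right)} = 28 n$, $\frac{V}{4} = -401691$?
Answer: $2 \sqrt{-401691 + 7 i \sqrt{295}} \approx 0.1897 + 1267.6 i$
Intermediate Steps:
$V = -1606764$ ($V = 4 \left(-401691\right) = -1606764$)
$\sqrt{V + k{\left(-38,\sqrt{-51 - 244} \right)}} = \sqrt{-1606764 + 28 \sqrt{-51 - 244}} = \sqrt{-1606764 + 28 \sqrt{-295}} = \sqrt{-1606764 + 28 i \sqrt{295}}$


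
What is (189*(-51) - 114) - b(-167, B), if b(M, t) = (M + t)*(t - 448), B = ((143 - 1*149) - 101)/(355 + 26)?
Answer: -12301203763/145161 ≈ -84742.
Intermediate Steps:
B = -107/381 (B = ((143 - 149) - 101)/381 = (-6 - 101)*(1/381) = -107*1/381 = -107/381 ≈ -0.28084)
b(M, t) = (-448 + t)*(M + t) (b(M, t) = (M + t)*(-448 + t) = (-448 + t)*(M + t))
(189*(-51) - 114) - b(-167, B) = (189*(-51) - 114) - ((-107/381)**2 - 448*(-167) - 448*(-107/381) - 167*(-107/381)) = (-9639 - 114) - (11449/145161 + 74816 + 47936/381 + 17869/381) = -9753 - 1*10885448530/145161 = -9753 - 10885448530/145161 = -12301203763/145161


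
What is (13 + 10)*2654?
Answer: 61042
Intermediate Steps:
(13 + 10)*2654 = 23*2654 = 61042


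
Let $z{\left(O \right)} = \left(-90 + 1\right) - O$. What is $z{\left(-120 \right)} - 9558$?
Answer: $-9527$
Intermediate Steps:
$z{\left(O \right)} = -89 - O$
$z{\left(-120 \right)} - 9558 = \left(-89 - -120\right) - 9558 = \left(-89 + 120\right) - 9558 = 31 - 9558 = -9527$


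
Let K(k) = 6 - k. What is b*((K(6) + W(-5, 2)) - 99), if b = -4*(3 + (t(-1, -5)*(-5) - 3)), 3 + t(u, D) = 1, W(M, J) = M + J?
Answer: 4080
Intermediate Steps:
W(M, J) = J + M
t(u, D) = -2 (t(u, D) = -3 + 1 = -2)
b = -40 (b = -4*(3 + (-2*(-5) - 3)) = -4*(3 + (10 - 3)) = -4*(3 + 7) = -4*10 = -40)
b*((K(6) + W(-5, 2)) - 99) = -40*(((6 - 1*6) + (2 - 5)) - 99) = -40*(((6 - 6) - 3) - 99) = -40*((0 - 3) - 99) = -40*(-3 - 99) = -40*(-102) = 4080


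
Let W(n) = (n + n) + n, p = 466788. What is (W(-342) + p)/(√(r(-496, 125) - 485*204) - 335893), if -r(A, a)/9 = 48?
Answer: -156446195466/112824206821 - 84768684*I*√3/112824206821 ≈ -1.3866 - 0.0013013*I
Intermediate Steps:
r(A, a) = -432 (r(A, a) = -9*48 = -432)
W(n) = 3*n (W(n) = 2*n + n = 3*n)
(W(-342) + p)/(√(r(-496, 125) - 485*204) - 335893) = (3*(-342) + 466788)/(√(-432 - 485*204) - 335893) = (-1026 + 466788)/(√(-432 - 98940) - 335893) = 465762/(√(-99372) - 335893) = 465762/(182*I*√3 - 335893) = 465762/(-335893 + 182*I*√3)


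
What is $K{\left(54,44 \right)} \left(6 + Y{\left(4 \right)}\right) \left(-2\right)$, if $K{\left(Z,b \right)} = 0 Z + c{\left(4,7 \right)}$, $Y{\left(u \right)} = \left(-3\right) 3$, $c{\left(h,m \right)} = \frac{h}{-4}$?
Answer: $-6$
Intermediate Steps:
$c{\left(h,m \right)} = - \frac{h}{4}$ ($c{\left(h,m \right)} = h \left(- \frac{1}{4}\right) = - \frac{h}{4}$)
$Y{\left(u \right)} = -9$
$K{\left(Z,b \right)} = -1$ ($K{\left(Z,b \right)} = 0 Z - 1 = 0 - 1 = -1$)
$K{\left(54,44 \right)} \left(6 + Y{\left(4 \right)}\right) \left(-2\right) = - \left(6 - 9\right) \left(-2\right) = - \left(-3\right) \left(-2\right) = \left(-1\right) 6 = -6$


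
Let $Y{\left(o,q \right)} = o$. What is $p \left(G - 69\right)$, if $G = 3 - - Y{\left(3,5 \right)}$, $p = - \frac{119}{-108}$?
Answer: $- \frac{833}{12} \approx -69.417$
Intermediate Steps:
$p = \frac{119}{108}$ ($p = \left(-119\right) \left(- \frac{1}{108}\right) = \frac{119}{108} \approx 1.1019$)
$G = 6$ ($G = 3 - \left(-1\right) 3 = 3 - -3 = 3 + 3 = 6$)
$p \left(G - 69\right) = \frac{119 \left(6 - 69\right)}{108} = \frac{119}{108} \left(-63\right) = - \frac{833}{12}$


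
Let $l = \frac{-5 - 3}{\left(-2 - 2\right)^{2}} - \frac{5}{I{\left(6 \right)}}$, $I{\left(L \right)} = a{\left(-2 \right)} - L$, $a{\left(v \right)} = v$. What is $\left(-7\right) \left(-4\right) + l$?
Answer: $\frac{225}{8} \approx 28.125$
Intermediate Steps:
$I{\left(L \right)} = -2 - L$
$l = \frac{1}{8}$ ($l = \frac{-5 - 3}{\left(-2 - 2\right)^{2}} - \frac{5}{-2 - 6} = \frac{-5 - 3}{\left(-4\right)^{2}} - \frac{5}{-2 - 6} = - \frac{8}{16} - \frac{5}{-8} = \left(-8\right) \frac{1}{16} - - \frac{5}{8} = - \frac{1}{2} + \frac{5}{8} = \frac{1}{8} \approx 0.125$)
$\left(-7\right) \left(-4\right) + l = \left(-7\right) \left(-4\right) + \frac{1}{8} = 28 + \frac{1}{8} = \frac{225}{8}$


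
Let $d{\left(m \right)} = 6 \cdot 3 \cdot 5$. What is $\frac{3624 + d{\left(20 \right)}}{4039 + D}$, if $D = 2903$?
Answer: $\frac{619}{1157} \approx 0.535$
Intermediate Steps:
$d{\left(m \right)} = 90$ ($d{\left(m \right)} = 18 \cdot 5 = 90$)
$\frac{3624 + d{\left(20 \right)}}{4039 + D} = \frac{3624 + 90}{4039 + 2903} = \frac{3714}{6942} = 3714 \cdot \frac{1}{6942} = \frac{619}{1157}$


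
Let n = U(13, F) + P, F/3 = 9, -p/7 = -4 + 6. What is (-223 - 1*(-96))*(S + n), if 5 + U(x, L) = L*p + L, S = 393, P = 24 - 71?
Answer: 1270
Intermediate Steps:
P = -47
p = -14 (p = -7*(-4 + 6) = -7*2 = -14)
F = 27 (F = 3*9 = 27)
U(x, L) = -5 - 13*L (U(x, L) = -5 + (L*(-14) + L) = -5 + (-14*L + L) = -5 - 13*L)
n = -403 (n = (-5 - 13*27) - 47 = (-5 - 351) - 47 = -356 - 47 = -403)
(-223 - 1*(-96))*(S + n) = (-223 - 1*(-96))*(393 - 403) = (-223 + 96)*(-10) = -127*(-10) = 1270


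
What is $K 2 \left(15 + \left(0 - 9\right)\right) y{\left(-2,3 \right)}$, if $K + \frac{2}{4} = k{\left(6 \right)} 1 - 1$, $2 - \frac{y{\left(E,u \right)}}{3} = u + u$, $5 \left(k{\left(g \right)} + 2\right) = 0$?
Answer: $504$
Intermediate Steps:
$k{\left(g \right)} = -2$ ($k{\left(g \right)} = -2 + \frac{1}{5} \cdot 0 = -2 + 0 = -2$)
$y{\left(E,u \right)} = 6 - 6 u$ ($y{\left(E,u \right)} = 6 - 3 \left(u + u\right) = 6 - 3 \cdot 2 u = 6 - 6 u$)
$K = - \frac{7}{2}$ ($K = - \frac{1}{2} - 3 = - \frac{7}{2} \approx -3.5$)
$K 2 \left(15 + \left(0 - 9\right)\right) y{\left(-2,3 \right)} = \left(- \frac{7}{2}\right) 2 \left(15 + \left(0 - 9\right)\right) \left(6 - 18\right) = - 7 \left(15 + \left(0 - 9\right)\right) \left(6 - 18\right) = - 7 \left(15 - 9\right) \left(-12\right) = \left(-7\right) 6 \left(-12\right) = \left(-42\right) \left(-12\right) = 504$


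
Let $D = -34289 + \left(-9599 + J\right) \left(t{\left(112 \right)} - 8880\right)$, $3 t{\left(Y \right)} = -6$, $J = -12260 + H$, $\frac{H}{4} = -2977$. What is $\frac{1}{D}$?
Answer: $\frac{1}{299884205} \approx 3.3346 \cdot 10^{-9}$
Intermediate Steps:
$H = -11908$ ($H = 4 \left(-2977\right) = -11908$)
$J = -24168$ ($J = -12260 - 11908 = -24168$)
$t{\left(Y \right)} = -2$ ($t{\left(Y \right)} = \frac{1}{3} \left(-6\right) = -2$)
$D = 299884205$ ($D = -34289 + \left(-9599 - 24168\right) \left(-2 - 8880\right) = -34289 - -299918494 = -34289 + 299918494 = 299884205$)
$\frac{1}{D} = \frac{1}{299884205}$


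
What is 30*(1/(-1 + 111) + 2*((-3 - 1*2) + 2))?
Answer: -1977/11 ≈ -179.73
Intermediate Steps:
30*(1/(-1 + 111) + 2*((-3 - 1*2) + 2)) = 30*(1/110 + 2*((-3 - 2) + 2)) = 30*(1/110 + 2*(-5 + 2)) = 30*(1/110 + 2*(-3)) = 30*(1/110 - 6) = 30*(-659/110) = -1977/11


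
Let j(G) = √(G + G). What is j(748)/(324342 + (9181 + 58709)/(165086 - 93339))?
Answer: 71747*√374/11635316682 ≈ 0.00011925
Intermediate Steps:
j(G) = √2*√G (j(G) = √(2*G) = √2*√G)
j(748)/(324342 + (9181 + 58709)/(165086 - 93339)) = (√2*√748)/(324342 + (9181 + 58709)/(165086 - 93339)) = (√2*(2*√187))/(324342 + 67890/71747) = (2*√374)/(324342 + 67890*(1/71747)) = (2*√374)/(324342 + 67890/71747) = (2*√374)/(23270633364/71747) = (2*√374)*(71747/23270633364) = 71747*√374/11635316682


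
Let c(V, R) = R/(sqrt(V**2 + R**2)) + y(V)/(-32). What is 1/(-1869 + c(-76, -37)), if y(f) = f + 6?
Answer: -3414624080/6374462564881 + 9472*sqrt(7145)/6374462564881 ≈ -0.00053555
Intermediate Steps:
y(f) = 6 + f
c(V, R) = -3/16 - V/32 + R/sqrt(R**2 + V**2) (c(V, R) = R/(sqrt(V**2 + R**2)) + (6 + V)/(-32) = R/(sqrt(R**2 + V**2)) + (6 + V)*(-1/32) = R/sqrt(R**2 + V**2) + (-3/16 - V/32) = -3/16 - V/32 + R/sqrt(R**2 + V**2))
1/(-1869 + c(-76, -37)) = 1/(-1869 + (-3/16 - 1/32*(-76) - 37/sqrt((-37)**2 + (-76)**2))) = 1/(-1869 + (-3/16 + 19/8 - 37/sqrt(1369 + 5776))) = 1/(-1869 + (-3/16 + 19/8 - 37*sqrt(7145)/7145)) = 1/(-1869 + (35/16 - 37*sqrt(7145)/7145)) = 1/(-29869/16 - 37*sqrt(7145)/7145)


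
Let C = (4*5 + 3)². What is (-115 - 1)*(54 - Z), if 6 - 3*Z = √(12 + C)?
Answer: -6032 - 116*√541/3 ≈ -6931.4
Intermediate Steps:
C = 529 (C = (20 + 3)² = 23² = 529)
Z = 2 - √541/3 (Z = 2 - √(12 + 529)/3 = 2 - √541/3 ≈ -5.7531)
(-115 - 1)*(54 - Z) = (-115 - 1)*(54 - (2 - √541/3)) = -116*(54 + (-2 + √541/3)) = -116*(52 + √541/3) = -6032 - 116*√541/3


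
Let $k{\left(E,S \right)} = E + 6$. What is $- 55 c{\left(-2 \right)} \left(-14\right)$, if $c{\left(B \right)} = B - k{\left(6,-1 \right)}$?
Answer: $-10780$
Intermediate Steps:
$k{\left(E,S \right)} = 6 + E$
$c{\left(B \right)} = -12 + B$ ($c{\left(B \right)} = B - \left(6 + 6\right) = B - 12 = -12 + B$)
$- 55 c{\left(-2 \right)} \left(-14\right) = - 55 \left(-12 - 2\right) \left(-14\right) = \left(-55\right) \left(-14\right) \left(-14\right) = 770 \left(-14\right) = -10780$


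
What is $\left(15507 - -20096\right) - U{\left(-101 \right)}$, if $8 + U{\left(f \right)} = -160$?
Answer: $35771$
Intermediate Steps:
$U{\left(f \right)} = -168$ ($U{\left(f \right)} = -8 - 160 = -168$)
$\left(15507 - -20096\right) - U{\left(-101 \right)} = \left(15507 - -20096\right) - -168 = \left(15507 + 20096\right) + 168 = 35603 + 168 = 35771$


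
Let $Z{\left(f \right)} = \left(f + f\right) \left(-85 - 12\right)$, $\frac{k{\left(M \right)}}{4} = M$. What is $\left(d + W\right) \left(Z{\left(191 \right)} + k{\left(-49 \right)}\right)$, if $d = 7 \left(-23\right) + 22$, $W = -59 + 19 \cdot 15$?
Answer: $-3240750$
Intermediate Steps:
$k{\left(M \right)} = 4 M$
$W = 226$ ($W = -59 + 285 = 226$)
$Z{\left(f \right)} = - 194 f$ ($Z{\left(f \right)} = 2 f \left(-97\right) = - 194 f$)
$d = -139$ ($d = -161 + 22 = -139$)
$\left(d + W\right) \left(Z{\left(191 \right)} + k{\left(-49 \right)}\right) = \left(-139 + 226\right) \left(\left(-194\right) 191 + 4 \left(-49\right)\right) = 87 \left(-37054 - 196\right) = 87 \left(-37250\right) = -3240750$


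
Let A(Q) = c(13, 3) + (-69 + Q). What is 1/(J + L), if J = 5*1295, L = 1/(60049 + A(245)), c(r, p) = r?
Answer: 60238/390041051 ≈ 0.00015444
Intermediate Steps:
A(Q) = -56 + Q (A(Q) = 13 + (-69 + Q) = -56 + Q)
L = 1/60238 (L = 1/(60049 + (-56 + 245)) = 1/(60049 + 189) = 1/60238 ≈ 1.6601e-5)
J = 6475
1/(J + L) = 1/(6475 + 1/60238) = 1/(390041051/60238) = 60238/390041051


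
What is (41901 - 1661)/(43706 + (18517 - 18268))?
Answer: 8048/8791 ≈ 0.91548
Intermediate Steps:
(41901 - 1661)/(43706 + (18517 - 18268)) = 40240/(43706 + 249) = 40240/43955 = 40240*(1/43955) = 8048/8791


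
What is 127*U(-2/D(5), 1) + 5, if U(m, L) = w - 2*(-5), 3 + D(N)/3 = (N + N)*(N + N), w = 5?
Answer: 1910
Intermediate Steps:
D(N) = -9 + 12*N² (D(N) = -9 + 3*((N + N)*(N + N)) = -9 + 3*((2*N)*(2*N)) = -9 + 3*(4*N²) = -9 + 12*N²)
U(m, L) = 15 (U(m, L) = 5 - 2*(-5) = 5 + 10 = 15)
127*U(-2/D(5), 1) + 5 = 127*15 + 5 = 1905 + 5 = 1910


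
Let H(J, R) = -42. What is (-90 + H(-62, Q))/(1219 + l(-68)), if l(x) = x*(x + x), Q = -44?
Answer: -44/3489 ≈ -0.012611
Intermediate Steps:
l(x) = 2*x² (l(x) = x*(2*x) = 2*x²)
(-90 + H(-62, Q))/(1219 + l(-68)) = (-90 - 42)/(1219 + 2*(-68)²) = -132/(1219 + 2*4624) = -132/(1219 + 9248) = -132/10467 = -132*1/10467 = -44/3489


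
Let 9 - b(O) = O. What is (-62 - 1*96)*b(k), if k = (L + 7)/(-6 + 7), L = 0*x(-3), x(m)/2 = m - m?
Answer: -316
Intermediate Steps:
x(m) = 0 (x(m) = 2*(m - m) = 2*0 = 0)
L = 0 (L = 0*0 = 0)
k = 7 (k = (0 + 7)/(-6 + 7) = 7/1 = 7*1 = 7)
b(O) = 9 - O
(-62 - 1*96)*b(k) = (-62 - 1*96)*(9 - 1*7) = (-62 - 96)*(9 - 7) = -158*2 = -316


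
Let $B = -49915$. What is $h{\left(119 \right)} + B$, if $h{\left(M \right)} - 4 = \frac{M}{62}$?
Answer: $- \frac{3094363}{62} \approx -49909.0$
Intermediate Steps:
$h{\left(M \right)} = 4 + \frac{M}{62}$
$h{\left(119 \right)} + B = \left(4 + \frac{1}{62} \cdot 119\right) - 49915 = \left(4 + \frac{119}{62}\right) - 49915 = \frac{367}{62} - 49915 = - \frac{3094363}{62}$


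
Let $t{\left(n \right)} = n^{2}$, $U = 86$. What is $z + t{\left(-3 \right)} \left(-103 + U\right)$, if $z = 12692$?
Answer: $12539$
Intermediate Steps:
$z + t{\left(-3 \right)} \left(-103 + U\right) = 12692 + \left(-3\right)^{2} \left(-103 + 86\right) = 12692 + 9 \left(-17\right) = 12692 - 153 = 12539$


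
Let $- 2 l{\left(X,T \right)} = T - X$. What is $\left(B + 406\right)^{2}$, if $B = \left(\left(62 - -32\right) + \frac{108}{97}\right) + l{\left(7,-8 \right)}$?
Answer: $\frac{9735966241}{37636} \approx 2.5869 \cdot 10^{5}$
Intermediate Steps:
$l{\left(X,T \right)} = \frac{X}{2} - \frac{T}{2}$ ($l{\left(X,T \right)} = - \frac{T - X}{2} = \frac{X}{2} - \frac{T}{2}$)
$B = \frac{19907}{194}$ ($B = \left(\left(62 - -32\right) + \frac{108}{97}\right) + \left(\frac{1}{2} \cdot 7 - -4\right) = \left(\left(62 + 32\right) + 108 \cdot \frac{1}{97}\right) + \left(\frac{7}{2} + 4\right) = \left(94 + \frac{108}{97}\right) + \frac{15}{2} = \frac{9226}{97} + \frac{15}{2} = \frac{19907}{194} \approx 102.61$)
$\left(B + 406\right)^{2} = \left(\frac{19907}{194} + 406\right)^{2} = \left(\frac{98671}{194}\right)^{2} = \frac{9735966241}{37636}$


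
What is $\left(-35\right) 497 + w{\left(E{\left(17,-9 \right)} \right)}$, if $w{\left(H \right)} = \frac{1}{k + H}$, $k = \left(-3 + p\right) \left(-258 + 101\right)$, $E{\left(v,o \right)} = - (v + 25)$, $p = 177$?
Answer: $- \frac{475927201}{27360} \approx -17395.0$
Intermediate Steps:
$E{\left(v,o \right)} = -25 - v$ ($E{\left(v,o \right)} = - (25 + v) = -25 - v$)
$k = -27318$ ($k = \left(-3 + 177\right) \left(-258 + 101\right) = 174 \left(-157\right) = -27318$)
$w{\left(H \right)} = \frac{1}{-27318 + H}$
$\left(-35\right) 497 + w{\left(E{\left(17,-9 \right)} \right)} = \left(-35\right) 497 + \frac{1}{-27318 - 42} = -17395 + \frac{1}{-27318 - 42} = -17395 + \frac{1}{-27360} = -17395 - \frac{1}{27360} = - \frac{475927201}{27360}$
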